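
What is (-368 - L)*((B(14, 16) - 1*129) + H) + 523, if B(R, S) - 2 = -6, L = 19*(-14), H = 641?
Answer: -51293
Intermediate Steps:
L = -266
B(R, S) = -4 (B(R, S) = 2 - 6 = -4)
(-368 - L)*((B(14, 16) - 1*129) + H) + 523 = (-368 - 1*(-266))*((-4 - 1*129) + 641) + 523 = (-368 + 266)*((-4 - 129) + 641) + 523 = -102*(-133 + 641) + 523 = -102*508 + 523 = -51816 + 523 = -51293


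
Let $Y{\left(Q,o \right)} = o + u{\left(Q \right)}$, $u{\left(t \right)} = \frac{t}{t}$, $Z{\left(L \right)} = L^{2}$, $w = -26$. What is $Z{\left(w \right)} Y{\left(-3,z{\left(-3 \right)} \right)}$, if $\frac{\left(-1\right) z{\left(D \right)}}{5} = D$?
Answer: $10816$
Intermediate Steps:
$z{\left(D \right)} = - 5 D$
$u{\left(t \right)} = 1$
$Y{\left(Q,o \right)} = 1 + o$ ($Y{\left(Q,o \right)} = o + 1 = 1 + o$)
$Z{\left(w \right)} Y{\left(-3,z{\left(-3 \right)} \right)} = \left(-26\right)^{2} \left(1 - -15\right) = 676 \left(1 + 15\right) = 676 \cdot 16 = 10816$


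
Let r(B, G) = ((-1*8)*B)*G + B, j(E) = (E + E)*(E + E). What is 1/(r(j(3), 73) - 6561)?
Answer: -1/27549 ≈ -3.6299e-5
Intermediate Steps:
j(E) = 4*E² (j(E) = (2*E)*(2*E) = 4*E²)
r(B, G) = B - 8*B*G (r(B, G) = (-8*B)*G + B = -8*B*G + B = B - 8*B*G)
1/(r(j(3), 73) - 6561) = 1/((4*3²)*(1 - 8*73) - 6561) = 1/((4*9)*(1 - 584) - 6561) = 1/(36*(-583) - 6561) = 1/(-20988 - 6561) = 1/(-27549) = -1/27549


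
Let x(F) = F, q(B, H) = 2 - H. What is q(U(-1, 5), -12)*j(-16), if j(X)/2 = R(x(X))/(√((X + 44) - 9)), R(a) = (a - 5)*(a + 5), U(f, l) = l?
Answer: 6468*√19/19 ≈ 1483.9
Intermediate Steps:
R(a) = (-5 + a)*(5 + a)
j(X) = 2*(-25 + X²)/√(35 + X) (j(X) = 2*((-25 + X²)/(√((X + 44) - 9))) = 2*((-25 + X²)/(√((44 + X) - 9))) = 2*((-25 + X²)/(√(35 + X))) = 2*((-25 + X²)/√(35 + X)) = 2*(-25 + X²)/√(35 + X))
q(U(-1, 5), -12)*j(-16) = (2 - 1*(-12))*(2*(-25 + (-16)²)/√(35 - 16)) = (2 + 12)*(2*(-25 + 256)/√19) = 14*(2*(√19/19)*231) = 14*(462*√19/19) = 6468*√19/19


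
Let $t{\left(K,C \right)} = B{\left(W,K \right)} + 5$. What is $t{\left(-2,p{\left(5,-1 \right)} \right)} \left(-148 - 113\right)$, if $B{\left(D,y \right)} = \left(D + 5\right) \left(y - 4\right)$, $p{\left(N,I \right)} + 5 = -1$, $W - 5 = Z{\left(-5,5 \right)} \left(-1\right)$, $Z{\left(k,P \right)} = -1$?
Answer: $15921$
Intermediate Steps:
$W = 6$ ($W = 5 - -1 = 5 + 1 = 6$)
$p{\left(N,I \right)} = -6$ ($p{\left(N,I \right)} = -5 - 1 = -6$)
$B{\left(D,y \right)} = \left(-4 + y\right) \left(5 + D\right)$ ($B{\left(D,y \right)} = \left(5 + D\right) \left(-4 + y\right) = \left(-4 + y\right) \left(5 + D\right)$)
$t{\left(K,C \right)} = -39 + 11 K$ ($t{\left(K,C \right)} = \left(-20 - 24 + 5 K + 6 K\right) + 5 = \left(-44 + 11 K\right) + 5 = -39 + 11 K$)
$t{\left(-2,p{\left(5,-1 \right)} \right)} \left(-148 - 113\right) = \left(-39 + 11 \left(-2\right)\right) \left(-148 - 113\right) = \left(-39 - 22\right) \left(-261\right) = \left(-61\right) \left(-261\right) = 15921$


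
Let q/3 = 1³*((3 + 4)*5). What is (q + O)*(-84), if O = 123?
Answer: -19152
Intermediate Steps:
q = 105 (q = 3*(1³*((3 + 4)*5)) = 3*(1*(7*5)) = 3*(1*35) = 3*35 = 105)
(q + O)*(-84) = (105 + 123)*(-84) = 228*(-84) = -19152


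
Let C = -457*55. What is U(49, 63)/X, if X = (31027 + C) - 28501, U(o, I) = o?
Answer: -49/22609 ≈ -0.0021673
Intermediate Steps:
C = -25135
X = -22609 (X = (31027 - 25135) - 28501 = 5892 - 28501 = -22609)
U(49, 63)/X = 49/(-22609) = 49*(-1/22609) = -49/22609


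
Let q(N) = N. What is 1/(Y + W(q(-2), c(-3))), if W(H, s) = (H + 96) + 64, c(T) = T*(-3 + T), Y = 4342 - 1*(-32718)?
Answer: 1/37218 ≈ 2.6869e-5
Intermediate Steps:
Y = 37060 (Y = 4342 + 32718 = 37060)
W(H, s) = 160 + H (W(H, s) = (96 + H) + 64 = 160 + H)
1/(Y + W(q(-2), c(-3))) = 1/(37060 + (160 - 2)) = 1/(37060 + 158) = 1/37218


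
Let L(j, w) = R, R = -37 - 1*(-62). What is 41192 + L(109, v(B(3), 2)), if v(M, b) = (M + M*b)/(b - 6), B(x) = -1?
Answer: 41217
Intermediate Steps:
v(M, b) = (M + M*b)/(-6 + b)
R = 25 (R = -37 + 62 = 25)
L(j, w) = 25
41192 + L(109, v(B(3), 2)) = 41192 + 25 = 41217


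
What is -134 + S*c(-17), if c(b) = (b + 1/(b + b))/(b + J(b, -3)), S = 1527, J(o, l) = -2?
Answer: 797569/646 ≈ 1234.6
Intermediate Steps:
c(b) = (b + 1/(2*b))/(-2 + b) (c(b) = (b + 1/(b + b))/(b - 2) = (b + 1/(2*b))/(-2 + b))
-134 + S*c(-17) = -134 + 1527*((½ + (-17)²)/((-17)*(-2 - 17))) = -134 + 1527*(-1/17*(½ + 289)/(-19)) = -134 + 1527*(-1/17*(-1/19)*579/2) = -134 + 1527*(579/646) = -134 + 884133/646 = 797569/646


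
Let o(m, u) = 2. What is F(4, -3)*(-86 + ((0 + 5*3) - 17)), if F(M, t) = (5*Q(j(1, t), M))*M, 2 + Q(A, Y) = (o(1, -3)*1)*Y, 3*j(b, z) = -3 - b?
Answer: -10560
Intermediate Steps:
j(b, z) = -1 - b/3 (j(b, z) = (-3 - b)/3 = -1 - b/3)
Q(A, Y) = -2 + 2*Y (Q(A, Y) = -2 + (2*1)*Y = -2 + 2*Y)
F(M, t) = M*(-10 + 10*M) (F(M, t) = (5*(-2 + 2*M))*M = (-10 + 10*M)*M = M*(-10 + 10*M))
F(4, -3)*(-86 + ((0 + 5*3) - 17)) = (10*4*(-1 + 4))*(-86 + ((0 + 5*3) - 17)) = (10*4*3)*(-86 + ((0 + 15) - 17)) = 120*(-86 + (15 - 17)) = 120*(-86 - 2) = 120*(-88) = -10560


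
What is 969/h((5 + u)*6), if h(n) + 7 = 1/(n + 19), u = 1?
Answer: -17765/128 ≈ -138.79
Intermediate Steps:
h(n) = -7 + 1/(19 + n) (h(n) = -7 + 1/(n + 19) = -7 + 1/(19 + n))
969/h((5 + u)*6) = 969/(((-132 - 7*(5 + 1)*6)/(19 + (5 + 1)*6))) = 969/(((-132 - 42*6)/(19 + 6*6))) = 969/(((-132 - 7*36)/(19 + 36))) = 969/(((-132 - 252)/55)) = 969/(((1/55)*(-384))) = 969/(-384/55) = 969*(-55/384) = -17765/128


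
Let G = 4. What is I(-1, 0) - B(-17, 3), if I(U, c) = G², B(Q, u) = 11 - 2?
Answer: 7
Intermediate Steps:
B(Q, u) = 9
I(U, c) = 16 (I(U, c) = 4² = 16)
I(-1, 0) - B(-17, 3) = 16 - 1*9 = 16 - 9 = 7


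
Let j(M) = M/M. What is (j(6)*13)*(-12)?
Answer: -156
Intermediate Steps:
j(M) = 1
(j(6)*13)*(-12) = (1*13)*(-12) = 13*(-12) = -156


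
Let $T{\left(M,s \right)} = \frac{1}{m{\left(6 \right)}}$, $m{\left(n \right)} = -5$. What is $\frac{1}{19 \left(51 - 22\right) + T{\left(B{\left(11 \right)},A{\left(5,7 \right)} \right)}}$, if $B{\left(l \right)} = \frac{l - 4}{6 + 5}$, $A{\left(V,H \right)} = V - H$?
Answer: $\frac{5}{2754} \approx 0.0018155$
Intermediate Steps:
$B{\left(l \right)} = - \frac{4}{11} + \frac{l}{11}$ ($B{\left(l \right)} = \frac{-4 + l}{11} = \left(-4 + l\right) \frac{1}{11} = - \frac{4}{11} + \frac{l}{11}$)
$T{\left(M,s \right)} = - \frac{1}{5}$ ($T{\left(M,s \right)} = \frac{1}{-5} = - \frac{1}{5}$)
$\frac{1}{19 \left(51 - 22\right) + T{\left(B{\left(11 \right)},A{\left(5,7 \right)} \right)}} = \frac{1}{19 \left(51 - 22\right) - \frac{1}{5}} = \frac{1}{19 \cdot 29 - \frac{1}{5}} = \frac{1}{551 - \frac{1}{5}} = \frac{1}{\frac{2754}{5}} = \frac{5}{2754}$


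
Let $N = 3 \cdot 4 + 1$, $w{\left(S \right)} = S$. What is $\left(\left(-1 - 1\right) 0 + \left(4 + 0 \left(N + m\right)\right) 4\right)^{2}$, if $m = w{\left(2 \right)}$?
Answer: $256$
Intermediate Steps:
$m = 2$
$N = 13$ ($N = 12 + 1 = 13$)
$\left(\left(-1 - 1\right) 0 + \left(4 + 0 \left(N + m\right)\right) 4\right)^{2} = \left(\left(-1 - 1\right) 0 + \left(4 + 0 \left(13 + 2\right)\right) 4\right)^{2} = \left(\left(-2\right) 0 + \left(4 + 0 \cdot 15\right) 4\right)^{2} = \left(0 + \left(4 + 0\right) 4\right)^{2} = \left(0 + 4 \cdot 4\right)^{2} = \left(0 + 16\right)^{2} = 16^{2} = 256$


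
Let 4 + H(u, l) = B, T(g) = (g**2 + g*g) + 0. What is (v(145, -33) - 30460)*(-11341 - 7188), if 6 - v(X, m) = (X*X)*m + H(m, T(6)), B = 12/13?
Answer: -159791557527/13 ≈ -1.2292e+10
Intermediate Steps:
B = 12/13 (B = 12*(1/13) = 12/13 ≈ 0.92308)
T(g) = 2*g**2 (T(g) = (g**2 + g**2) + 0 = 2*g**2 + 0 = 2*g**2)
H(u, l) = -40/13 (H(u, l) = -4 + 12/13 = -40/13)
v(X, m) = 118/13 - m*X**2 (v(X, m) = 6 - ((X*X)*m - 40/13) = 6 - (X**2*m - 40/13) = 6 - (m*X**2 - 40/13) = 6 - (-40/13 + m*X**2) = 6 + (40/13 - m*X**2) = 118/13 - m*X**2)
(v(145, -33) - 30460)*(-11341 - 7188) = ((118/13 - 1*(-33)*145**2) - 30460)*(-11341 - 7188) = ((118/13 - 1*(-33)*21025) - 30460)*(-18529) = ((118/13 + 693825) - 30460)*(-18529) = (9019843/13 - 30460)*(-18529) = (8623863/13)*(-18529) = -159791557527/13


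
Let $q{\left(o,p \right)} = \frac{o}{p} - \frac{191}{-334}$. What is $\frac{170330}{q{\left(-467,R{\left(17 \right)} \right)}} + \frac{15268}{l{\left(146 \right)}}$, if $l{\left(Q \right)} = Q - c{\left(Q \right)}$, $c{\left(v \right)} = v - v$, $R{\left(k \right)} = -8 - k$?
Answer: $\frac{105051839902}{11734969} \approx 8952.0$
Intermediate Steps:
$c{\left(v \right)} = 0$
$l{\left(Q \right)} = Q$ ($l{\left(Q \right)} = Q - 0 = Q + 0 = Q$)
$q{\left(o,p \right)} = \frac{191}{334} + \frac{o}{p}$ ($q{\left(o,p \right)} = \frac{o}{p} - - \frac{191}{334} = \frac{o}{p} + \frac{191}{334} = \frac{191}{334} + \frac{o}{p}$)
$\frac{170330}{q{\left(-467,R{\left(17 \right)} \right)}} + \frac{15268}{l{\left(146 \right)}} = \frac{170330}{\frac{191}{334} - \frac{467}{-8 - 17}} + \frac{15268}{146} = \frac{170330}{\frac{191}{334} - \frac{467}{-8 - 17}} + 15268 \cdot \frac{1}{146} = \frac{170330}{\frac{191}{334} - \frac{467}{-25}} + \frac{7634}{73} = \frac{170330}{\frac{191}{334} - - \frac{467}{25}} + \frac{7634}{73} = \frac{170330}{\frac{191}{334} + \frac{467}{25}} + \frac{7634}{73} = \frac{170330}{\frac{160753}{8350}} + \frac{7634}{73} = 170330 \cdot \frac{8350}{160753} + \frac{7634}{73} = \frac{1422255500}{160753} + \frac{7634}{73} = \frac{105051839902}{11734969}$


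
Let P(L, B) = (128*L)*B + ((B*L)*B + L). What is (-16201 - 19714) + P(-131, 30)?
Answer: -656986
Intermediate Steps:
P(L, B) = L + L*B² + 128*B*L (P(L, B) = 128*B*L + (L*B² + L) = 128*B*L + (L + L*B²) = L + L*B² + 128*B*L)
(-16201 - 19714) + P(-131, 30) = (-16201 - 19714) - 131*(1 + 30² + 128*30) = -35915 - 131*(1 + 900 + 3840) = -35915 - 131*4741 = -35915 - 621071 = -656986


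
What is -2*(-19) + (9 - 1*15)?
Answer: 32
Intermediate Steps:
-2*(-19) + (9 - 1*15) = 38 + (9 - 15) = 38 - 6 = 32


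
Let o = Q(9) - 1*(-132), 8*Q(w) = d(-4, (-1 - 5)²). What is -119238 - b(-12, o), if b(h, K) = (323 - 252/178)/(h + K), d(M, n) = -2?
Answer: -5083349662/42631 ≈ -1.1924e+5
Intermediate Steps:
Q(w) = -¼ (Q(w) = (⅛)*(-2) = -¼)
o = 527/4 (o = -¼ - 1*(-132) = -¼ + 132 = 527/4 ≈ 131.75)
b(h, K) = 28621/(89*(K + h)) (b(h, K) = (323 - 252*1/178)/(K + h) = (323 - 126/89)/(K + h) = 28621/(89*(K + h)))
-119238 - b(-12, o) = -119238 - 28621/(89*(527/4 - 12)) = -119238 - 28621/(89*479/4) = -119238 - 28621*4/(89*479) = -119238 - 1*114484/42631 = -119238 - 114484/42631 = -5083349662/42631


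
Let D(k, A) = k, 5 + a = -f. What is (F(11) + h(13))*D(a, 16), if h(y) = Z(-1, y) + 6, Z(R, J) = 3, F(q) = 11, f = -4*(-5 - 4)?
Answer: -820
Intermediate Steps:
f = 36 (f = -4*(-9) = 36)
a = -41 (a = -5 - 1*36 = -5 - 36 = -41)
h(y) = 9 (h(y) = 3 + 6 = 9)
(F(11) + h(13))*D(a, 16) = (11 + 9)*(-41) = 20*(-41) = -820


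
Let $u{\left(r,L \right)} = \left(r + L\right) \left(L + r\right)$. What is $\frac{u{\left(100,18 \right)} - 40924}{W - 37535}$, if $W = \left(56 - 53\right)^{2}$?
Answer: $\frac{13500}{18763} \approx 0.7195$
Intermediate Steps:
$W = 9$ ($W = 3^{2} = 9$)
$u{\left(r,L \right)} = \left(L + r\right)^{2}$ ($u{\left(r,L \right)} = \left(L + r\right) \left(L + r\right) = \left(L + r\right)^{2}$)
$\frac{u{\left(100,18 \right)} - 40924}{W - 37535} = \frac{\left(18 + 100\right)^{2} - 40924}{9 - 37535} = \frac{118^{2} - 40924}{-37526} = \left(13924 - 40924\right) \left(- \frac{1}{37526}\right) = \left(-27000\right) \left(- \frac{1}{37526}\right) = \frac{13500}{18763}$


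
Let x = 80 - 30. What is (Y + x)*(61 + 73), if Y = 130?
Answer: 24120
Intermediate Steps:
x = 50
(Y + x)*(61 + 73) = (130 + 50)*(61 + 73) = 180*134 = 24120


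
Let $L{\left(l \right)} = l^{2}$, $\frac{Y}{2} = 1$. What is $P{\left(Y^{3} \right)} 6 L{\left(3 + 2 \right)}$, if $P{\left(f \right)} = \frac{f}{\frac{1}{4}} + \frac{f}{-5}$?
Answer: $4560$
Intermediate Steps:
$Y = 2$ ($Y = 2 \cdot 1 = 2$)
$P{\left(f \right)} = \frac{19 f}{5}$ ($P{\left(f \right)} = f \frac{1}{\frac{1}{4}} + f \left(- \frac{1}{5}\right) = f 4 - \frac{f}{5} = 4 f - \frac{f}{5} = \frac{19 f}{5}$)
$P{\left(Y^{3} \right)} 6 L{\left(3 + 2 \right)} = \frac{19 \cdot 2^{3}}{5} \cdot 6 \left(3 + 2\right)^{2} = \frac{19}{5} \cdot 8 \cdot 6 \cdot 5^{2} = \frac{152}{5} \cdot 6 \cdot 25 = \frac{912}{5} \cdot 25 = 4560$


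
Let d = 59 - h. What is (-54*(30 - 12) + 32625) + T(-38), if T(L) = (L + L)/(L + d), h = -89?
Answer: 1740877/55 ≈ 31652.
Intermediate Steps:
d = 148 (d = 59 - 1*(-89) = 59 + 89 = 148)
T(L) = 2*L/(148 + L) (T(L) = (L + L)/(L + 148) = (2*L)/(148 + L) = 2*L/(148 + L))
(-54*(30 - 12) + 32625) + T(-38) = (-54*(30 - 12) + 32625) + 2*(-38)/(148 - 38) = (-54*18 + 32625) + 2*(-38)/110 = (-972 + 32625) + 2*(-38)*(1/110) = 31653 - 38/55 = 1740877/55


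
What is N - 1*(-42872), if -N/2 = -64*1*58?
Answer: 50296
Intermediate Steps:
N = 7424 (N = -2*(-64*1)*58 = -(-128)*58 = -2*(-3712) = 7424)
N - 1*(-42872) = 7424 - 1*(-42872) = 7424 + 42872 = 50296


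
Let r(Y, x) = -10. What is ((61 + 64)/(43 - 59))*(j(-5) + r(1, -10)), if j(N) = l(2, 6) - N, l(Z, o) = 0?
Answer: 625/16 ≈ 39.063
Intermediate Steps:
j(N) = -N (j(N) = 0 - N = -N)
((61 + 64)/(43 - 59))*(j(-5) + r(1, -10)) = ((61 + 64)/(43 - 59))*(-1*(-5) - 10) = (125/(-16))*(5 - 10) = (125*(-1/16))*(-5) = -125/16*(-5) = 625/16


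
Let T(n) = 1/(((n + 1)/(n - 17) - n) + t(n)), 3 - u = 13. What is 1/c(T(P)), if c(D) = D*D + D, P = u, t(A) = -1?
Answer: 784/93 ≈ 8.4301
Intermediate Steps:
u = -10 (u = 3 - 1*13 = 3 - 13 = -10)
P = -10
T(n) = 1/(-1 - n + (1 + n)/(-17 + n)) (T(n) = 1/(((n + 1)/(n - 17) - n) - 1) = 1/(((1 + n)/(-17 + n) - n) - 1) = 1/((-n + (1 + n)/(-17 + n)) - 1) = 1/(-1 - n + (1 + n)/(-17 + n)))
c(D) = D + D² (c(D) = D² + D = D + D²)
1/c(T(P)) = 1/(((-17 - 10)/(18 - 1*(-10)² + 17*(-10)))*(1 + (-17 - 10)/(18 - 1*(-10)² + 17*(-10)))) = 1/((-27/(18 - 1*100 - 170))*(1 - 27/(18 - 1*100 - 170))) = 1/((-27/(18 - 100 - 170))*(1 - 27/(18 - 100 - 170))) = 1/((-27/(-252))*(1 - 27/(-252))) = 1/((-1/252*(-27))*(1 - 1/252*(-27))) = 1/(3*(1 + 3/28)/28) = 1/((3/28)*(31/28)) = 1/(93/784) = 784/93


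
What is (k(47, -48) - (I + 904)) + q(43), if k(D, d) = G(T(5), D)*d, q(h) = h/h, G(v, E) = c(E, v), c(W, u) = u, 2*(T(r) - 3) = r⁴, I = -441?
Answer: -15606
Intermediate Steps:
T(r) = 3 + r⁴/2
G(v, E) = v
q(h) = 1
k(D, d) = 631*d/2 (k(D, d) = (3 + (½)*5⁴)*d = (3 + (½)*625)*d = (3 + 625/2)*d = 631*d/2)
(k(47, -48) - (I + 904)) + q(43) = ((631/2)*(-48) - (-441 + 904)) + 1 = (-15144 - 1*463) + 1 = (-15144 - 463) + 1 = -15607 + 1 = -15606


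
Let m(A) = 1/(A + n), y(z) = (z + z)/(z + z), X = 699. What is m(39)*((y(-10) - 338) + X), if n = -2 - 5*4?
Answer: 362/17 ≈ 21.294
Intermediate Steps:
y(z) = 1 (y(z) = (2*z)/((2*z)) = (2*z)*(1/(2*z)) = 1)
n = -22 (n = -2 - 20 = -22)
m(A) = 1/(-22 + A) (m(A) = 1/(A - 22) = 1/(-22 + A))
m(39)*((y(-10) - 338) + X) = ((1 - 338) + 699)/(-22 + 39) = (-337 + 699)/17 = (1/17)*362 = 362/17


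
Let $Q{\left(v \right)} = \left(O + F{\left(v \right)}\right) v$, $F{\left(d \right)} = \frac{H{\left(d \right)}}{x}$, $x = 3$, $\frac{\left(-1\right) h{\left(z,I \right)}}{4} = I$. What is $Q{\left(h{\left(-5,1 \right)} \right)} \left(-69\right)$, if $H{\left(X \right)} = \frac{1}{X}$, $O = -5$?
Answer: $-1403$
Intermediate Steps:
$h{\left(z,I \right)} = - 4 I$
$F{\left(d \right)} = \frac{1}{3 d}$ ($F{\left(d \right)} = \frac{1}{d 3} = \frac{1}{d} \frac{1}{3} = \frac{1}{3 d}$)
$Q{\left(v \right)} = v \left(-5 + \frac{1}{3 v}\right)$ ($Q{\left(v \right)} = \left(-5 + \frac{1}{3 v}\right) v = v \left(-5 + \frac{1}{3 v}\right)$)
$Q{\left(h{\left(-5,1 \right)} \right)} \left(-69\right) = \left(\frac{1}{3} - 5 \left(\left(-4\right) 1\right)\right) \left(-69\right) = \left(\frac{1}{3} - -20\right) \left(-69\right) = \left(\frac{1}{3} + 20\right) \left(-69\right) = \frac{61}{3} \left(-69\right) = -1403$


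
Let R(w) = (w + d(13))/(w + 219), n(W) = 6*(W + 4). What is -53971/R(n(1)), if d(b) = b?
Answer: -13438779/43 ≈ -3.1253e+5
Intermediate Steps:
n(W) = 24 + 6*W (n(W) = 6*(4 + W) = 24 + 6*W)
R(w) = (13 + w)/(219 + w) (R(w) = (w + 13)/(w + 219) = (13 + w)/(219 + w))
-53971/R(n(1)) = -53971*(219 + (24 + 6*1))/(13 + (24 + 6*1)) = -53971*(219 + (24 + 6))/(13 + (24 + 6)) = -53971*(219 + 30)/(13 + 30) = -53971/(43/249) = -53971/((1/249)*43) = -53971/43/249 = -53971*249/43 = -13438779/43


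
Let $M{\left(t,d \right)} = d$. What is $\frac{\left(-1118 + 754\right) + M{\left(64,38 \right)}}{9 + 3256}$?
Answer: $- \frac{326}{3265} \approx -0.099847$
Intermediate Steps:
$\frac{\left(-1118 + 754\right) + M{\left(64,38 \right)}}{9 + 3256} = \frac{\left(-1118 + 754\right) + 38}{9 + 3256} = \frac{-364 + 38}{3265} = \left(-326\right) \frac{1}{3265} = - \frac{326}{3265}$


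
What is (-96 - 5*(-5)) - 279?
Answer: -350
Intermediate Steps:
(-96 - 5*(-5)) - 279 = (-96 + 25) - 279 = -71 - 279 = -350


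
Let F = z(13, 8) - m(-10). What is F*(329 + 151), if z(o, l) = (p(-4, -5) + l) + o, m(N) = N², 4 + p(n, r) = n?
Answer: -41760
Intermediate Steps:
p(n, r) = -4 + n
z(o, l) = -8 + l + o (z(o, l) = ((-4 - 4) + l) + o = (-8 + l) + o = -8 + l + o)
F = -87 (F = (-8 + 8 + 13) - 1*(-10)² = 13 - 1*100 = 13 - 100 = -87)
F*(329 + 151) = -87*(329 + 151) = -87*480 = -41760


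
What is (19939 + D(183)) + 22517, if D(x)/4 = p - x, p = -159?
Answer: 41088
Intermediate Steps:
D(x) = -636 - 4*x (D(x) = 4*(-159 - x) = -636 - 4*x)
(19939 + D(183)) + 22517 = (19939 + (-636 - 4*183)) + 22517 = (19939 + (-636 - 732)) + 22517 = (19939 - 1368) + 22517 = 18571 + 22517 = 41088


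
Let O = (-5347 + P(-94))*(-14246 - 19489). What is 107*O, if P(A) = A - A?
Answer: 19300771815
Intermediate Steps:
P(A) = 0
O = 180381045 (O = (-5347 + 0)*(-14246 - 19489) = -5347*(-33735) = 180381045)
107*O = 107*180381045 = 19300771815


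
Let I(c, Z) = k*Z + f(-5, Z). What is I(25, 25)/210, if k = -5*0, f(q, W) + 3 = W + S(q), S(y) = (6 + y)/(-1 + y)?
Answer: 131/1260 ≈ 0.10397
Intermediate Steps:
S(y) = (6 + y)/(-1 + y)
f(q, W) = -3 + W + (6 + q)/(-1 + q) (f(q, W) = -3 + (W + (6 + q)/(-1 + q)) = -3 + W + (6 + q)/(-1 + q))
k = 0
I(c, Z) = -19/6 + Z (I(c, Z) = 0*Z + (6 - 5 + (-1 - 5)*(-3 + Z))/(-1 - 5) = 0 + (6 - 5 - 6*(-3 + Z))/(-6) = 0 - (6 - 5 + (18 - 6*Z))/6 = 0 - (19 - 6*Z)/6 = 0 + (-19/6 + Z) = -19/6 + Z)
I(25, 25)/210 = (-19/6 + 25)/210 = (131/6)*(1/210) = 131/1260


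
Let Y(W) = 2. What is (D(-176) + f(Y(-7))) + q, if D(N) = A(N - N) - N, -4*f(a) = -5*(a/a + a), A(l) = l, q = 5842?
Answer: 24087/4 ≈ 6021.8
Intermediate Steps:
f(a) = 5/4 + 5*a/4 (f(a) = -(-5)*(a/a + a)/4 = -(-5)*(1 + a)/4 = -(-5 - 5*a)/4 = 5/4 + 5*a/4)
D(N) = -N (D(N) = (N - N) - N = 0 - N = -N)
(D(-176) + f(Y(-7))) + q = (-1*(-176) + (5/4 + (5/4)*2)) + 5842 = (176 + (5/4 + 5/2)) + 5842 = (176 + 15/4) + 5842 = 719/4 + 5842 = 24087/4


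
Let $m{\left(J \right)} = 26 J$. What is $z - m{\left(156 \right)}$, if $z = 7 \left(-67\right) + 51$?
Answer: $-4474$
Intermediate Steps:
$z = -418$ ($z = -469 + 51 = -418$)
$z - m{\left(156 \right)} = -418 - 26 \cdot 156 = -418 - 4056 = -4474$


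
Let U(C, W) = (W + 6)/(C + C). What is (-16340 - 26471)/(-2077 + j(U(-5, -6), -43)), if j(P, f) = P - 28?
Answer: 42811/2105 ≈ 20.338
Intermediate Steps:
U(C, W) = (6 + W)/(2*C) (U(C, W) = (6 + W)/((2*C)) = (6 + W)*(1/(2*C)) = (6 + W)/(2*C))
j(P, f) = -28 + P
(-16340 - 26471)/(-2077 + j(U(-5, -6), -43)) = (-16340 - 26471)/(-2077 + (-28 + (½)*(6 - 6)/(-5))) = -42811/(-2077 + (-28 + (½)*(-⅕)*0)) = -42811/(-2077 + (-28 + 0)) = -42811/(-2077 - 28) = -42811/(-2105) = -42811*(-1/2105) = 42811/2105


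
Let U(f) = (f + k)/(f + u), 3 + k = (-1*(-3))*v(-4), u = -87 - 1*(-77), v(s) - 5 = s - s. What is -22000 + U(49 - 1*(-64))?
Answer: -2265875/103 ≈ -21999.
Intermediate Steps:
v(s) = 5 (v(s) = 5 + (s - s) = 5 + 0 = 5)
u = -10 (u = -87 + 77 = -10)
k = 12 (k = -3 - 1*(-3)*5 = -3 + 3*5 = -3 + 15 = 12)
U(f) = (12 + f)/(-10 + f) (U(f) = (f + 12)/(f - 10) = (12 + f)/(-10 + f))
-22000 + U(49 - 1*(-64)) = -22000 + (12 + (49 - 1*(-64)))/(-10 + (49 - 1*(-64))) = -22000 + (12 + (49 + 64))/(-10 + (49 + 64)) = -22000 + (12 + 113)/(-10 + 113) = -22000 + 125/103 = -2265875/103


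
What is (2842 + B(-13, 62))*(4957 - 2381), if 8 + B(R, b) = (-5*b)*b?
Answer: -42210336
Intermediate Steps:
B(R, b) = -8 - 5*b² (B(R, b) = -8 + (-5*b)*b = -8 - 5*b²)
(2842 + B(-13, 62))*(4957 - 2381) = (2842 + (-8 - 5*62²))*(4957 - 2381) = (2842 + (-8 - 5*3844))*2576 = (2842 + (-8 - 19220))*2576 = (2842 - 19228)*2576 = -16386*2576 = -42210336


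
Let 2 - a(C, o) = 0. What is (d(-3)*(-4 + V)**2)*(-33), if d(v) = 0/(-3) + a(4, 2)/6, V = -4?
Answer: -704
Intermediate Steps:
a(C, o) = 2 (a(C, o) = 2 - 1*0 = 2 + 0 = 2)
d(v) = 1/3 (d(v) = 0/(-3) + 2/6 = 0*(-1/3) + 2*(1/6) = 0 + 1/3 = 1/3)
(d(-3)*(-4 + V)**2)*(-33) = ((-4 - 4)**2/3)*(-33) = ((1/3)*(-8)**2)*(-33) = ((1/3)*64)*(-33) = (64/3)*(-33) = -704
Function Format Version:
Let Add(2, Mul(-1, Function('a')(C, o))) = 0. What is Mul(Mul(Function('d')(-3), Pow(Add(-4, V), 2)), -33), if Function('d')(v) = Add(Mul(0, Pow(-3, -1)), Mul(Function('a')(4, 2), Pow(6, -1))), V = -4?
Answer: -704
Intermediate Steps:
Function('a')(C, o) = 2 (Function('a')(C, o) = Add(2, Mul(-1, 0)) = Add(2, 0) = 2)
Function('d')(v) = Rational(1, 3) (Function('d')(v) = Add(Mul(0, Pow(-3, -1)), Mul(2, Pow(6, -1))) = Add(Mul(0, Rational(-1, 3)), Mul(2, Rational(1, 6))) = Add(0, Rational(1, 3)) = Rational(1, 3))
Mul(Mul(Function('d')(-3), Pow(Add(-4, V), 2)), -33) = Mul(Mul(Rational(1, 3), Pow(Add(-4, -4), 2)), -33) = Mul(Mul(Rational(1, 3), Pow(-8, 2)), -33) = Mul(Mul(Rational(1, 3), 64), -33) = Mul(Rational(64, 3), -33) = -704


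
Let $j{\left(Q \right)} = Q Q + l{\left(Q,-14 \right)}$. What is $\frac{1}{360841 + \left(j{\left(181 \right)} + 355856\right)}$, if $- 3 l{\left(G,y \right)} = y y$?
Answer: $\frac{3}{2248178} \approx 1.3344 \cdot 10^{-6}$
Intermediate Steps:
$l{\left(G,y \right)} = - \frac{y^{2}}{3}$ ($l{\left(G,y \right)} = - \frac{y y}{3} = - \frac{y^{2}}{3}$)
$j{\left(Q \right)} = - \frac{196}{3} + Q^{2}$ ($j{\left(Q \right)} = Q Q - \frac{\left(-14\right)^{2}}{3} = Q^{2} - \frac{196}{3} = - \frac{196}{3} + Q^{2}$)
$\frac{1}{360841 + \left(j{\left(181 \right)} + 355856\right)} = \frac{1}{360841 + \left(\left(- \frac{196}{3} + 181^{2}\right) + 355856\right)} = \frac{1}{360841 + \left(\left(- \frac{196}{3} + 32761\right) + 355856\right)} = \frac{1}{360841 + \left(\frac{98087}{3} + 355856\right)} = \frac{1}{360841 + \frac{1165655}{3}} = \frac{1}{\frac{2248178}{3}} = \frac{3}{2248178}$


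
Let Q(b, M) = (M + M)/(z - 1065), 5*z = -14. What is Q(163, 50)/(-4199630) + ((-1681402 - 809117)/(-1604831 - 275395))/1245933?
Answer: 1900443263889361/1750872164077036962702 ≈ 1.0854e-6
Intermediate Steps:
z = -14/5 (z = (⅕)*(-14) = -14/5 ≈ -2.8000)
Q(b, M) = -10*M/5339 (Q(b, M) = (M + M)/(-14/5 - 1065) = (2*M)/(-5339/5) = (2*M)*(-5/5339) = -10*M/5339)
Q(163, 50)/(-4199630) + ((-1681402 - 809117)/(-1604831 - 275395))/1245933 = -10/5339*50/(-4199630) + ((-1681402 - 809117)/(-1604831 - 275395))/1245933 = -500/5339*(-1/4199630) - 2490519/(-1880226)*(1/1245933) = 50/2242182457 - 2490519*(-1/1880226)*(1/1245933) = 50/2242182457 + (830173/626742)*(1/1245933) = 50/2242182457 + 830173/780878540286 = 1900443263889361/1750872164077036962702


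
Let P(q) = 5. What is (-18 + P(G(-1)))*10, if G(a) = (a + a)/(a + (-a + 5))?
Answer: -130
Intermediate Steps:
G(a) = 2*a/5 (G(a) = (2*a)/(a + (5 - a)) = (2*a)/5 = (2*a)*(1/5) = 2*a/5)
(-18 + P(G(-1)))*10 = (-18 + 5)*10 = -13*10 = -130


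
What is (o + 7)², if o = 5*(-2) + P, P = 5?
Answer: 4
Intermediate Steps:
o = -5 (o = 5*(-2) + 5 = -10 + 5 = -5)
(o + 7)² = (-5 + 7)² = 2² = 4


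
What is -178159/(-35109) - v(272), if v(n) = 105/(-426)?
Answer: 26527393/4985478 ≈ 5.3209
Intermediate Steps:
v(n) = -35/142 (v(n) = 105*(-1/426) = -35/142)
-178159/(-35109) - v(272) = -178159/(-35109) - 1*(-35/142) = -178159*(-1/35109) + 35/142 = 178159/35109 + 35/142 = 26527393/4985478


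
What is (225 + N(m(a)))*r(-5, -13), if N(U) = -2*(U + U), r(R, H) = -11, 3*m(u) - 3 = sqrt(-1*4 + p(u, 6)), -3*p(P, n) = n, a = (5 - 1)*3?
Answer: -2431 + 44*I*sqrt(6)/3 ≈ -2431.0 + 35.926*I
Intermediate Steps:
a = 12 (a = 4*3 = 12)
p(P, n) = -n/3
m(u) = 1 + I*sqrt(6)/3 (m(u) = 1 + sqrt(-1*4 - 1/3*6)/3 = 1 + sqrt(-4 - 2)/3 = 1 + sqrt(-6)/3 = 1 + (I*sqrt(6))/3 = 1 + I*sqrt(6)/3)
N(U) = -4*U
(225 + N(m(a)))*r(-5, -13) = (225 - 4*(1 + I*sqrt(6)/3))*(-11) = (225 + (-4 - 4*I*sqrt(6)/3))*(-11) = (221 - 4*I*sqrt(6)/3)*(-11) = -2431 + 44*I*sqrt(6)/3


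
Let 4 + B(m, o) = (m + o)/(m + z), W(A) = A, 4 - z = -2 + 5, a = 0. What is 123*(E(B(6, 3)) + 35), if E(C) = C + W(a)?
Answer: 27798/7 ≈ 3971.1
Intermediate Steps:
z = 1 (z = 4 - (-2 + 5) = 4 - 1*3 = 4 - 3 = 1)
B(m, o) = -4 + (m + o)/(1 + m) (B(m, o) = -4 + (m + o)/(m + 1) = -4 + (m + o)/(1 + m))
E(C) = C (E(C) = C + 0 = C)
123*(E(B(6, 3)) + 35) = 123*((-4 + 3 - 3*6)/(1 + 6) + 35) = 123*((-4 + 3 - 18)/7 + 35) = 123*((⅐)*(-19) + 35) = 123*(-19/7 + 35) = 123*(226/7) = 27798/7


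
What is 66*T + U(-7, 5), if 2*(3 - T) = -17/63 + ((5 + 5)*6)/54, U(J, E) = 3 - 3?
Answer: 3575/21 ≈ 170.24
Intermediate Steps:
U(J, E) = 0
T = 325/126 (T = 3 - (-17/63 + ((5 + 5)*6)/54)/2 = 3 - (-17*1/63 + (10*6)*(1/54))/2 = 3 - (-17/63 + 60*(1/54))/2 = 3 - (-17/63 + 10/9)/2 = 3 - ½*53/63 = 3 - 53/126 = 325/126 ≈ 2.5794)
66*T + U(-7, 5) = 66*(325/126) + 0 = 3575/21 + 0 = 3575/21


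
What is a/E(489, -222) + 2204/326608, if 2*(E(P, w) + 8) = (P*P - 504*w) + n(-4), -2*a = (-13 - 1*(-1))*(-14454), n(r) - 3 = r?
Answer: -873061219/1791199924 ≈ -0.48742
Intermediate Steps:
n(r) = 3 + r
a = -86724 (a = -(-13 - 1*(-1))*(-14454)/2 = -(-13 + 1)*(-14454)/2 = -(-6)*(-14454) = -½*173448 = -86724)
E(P, w) = -17/2 + P²/2 - 252*w (E(P, w) = -8 + ((P*P - 504*w) + (3 - 4))/2 = -8 + ((P² - 504*w) - 1)/2 = -8 + (-1 + P² - 504*w)/2 = -8 + (-½ + P²/2 - 252*w) = -17/2 + P²/2 - 252*w)
a/E(489, -222) + 2204/326608 = -86724/(-17/2 + (½)*489² - 252*(-222)) + 2204/326608 = -86724/(-17/2 + (½)*239121 + 55944) + 2204*(1/326608) = -86724/(-17/2 + 239121/2 + 55944) + 551/81652 = -86724/175496 + 551/81652 = -86724*1/175496 + 551/81652 = -21681/43874 + 551/81652 = -873061219/1791199924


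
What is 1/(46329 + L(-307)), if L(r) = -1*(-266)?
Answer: 1/46595 ≈ 2.1462e-5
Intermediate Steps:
L(r) = 266
1/(46329 + L(-307)) = 1/(46329 + 266) = 1/46595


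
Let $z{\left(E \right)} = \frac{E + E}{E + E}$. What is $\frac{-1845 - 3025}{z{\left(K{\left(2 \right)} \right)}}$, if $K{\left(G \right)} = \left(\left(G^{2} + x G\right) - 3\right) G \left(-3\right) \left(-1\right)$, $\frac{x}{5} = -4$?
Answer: $-4870$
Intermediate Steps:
$x = -20$ ($x = 5 \left(-4\right) = -20$)
$K{\left(G \right)} = 3 G \left(-3 + G^{2} - 20 G\right)$ ($K{\left(G \right)} = \left(\left(G^{2} - 20 G\right) - 3\right) G \left(-3\right) \left(-1\right) = \left(-3 + G^{2} - 20 G\right) - 3 G \left(-1\right) = \left(-3 + G^{2} - 20 G\right) 3 G = 3 G \left(-3 + G^{2} - 20 G\right)$)
$z{\left(E \right)} = 1$ ($z{\left(E \right)} = \frac{2 E}{2 E} = 2 E \frac{1}{2 E} = 1$)
$\frac{-1845 - 3025}{z{\left(K{\left(2 \right)} \right)}} = \frac{-1845 - 3025}{1} = \left(-4870\right) 1 = -4870$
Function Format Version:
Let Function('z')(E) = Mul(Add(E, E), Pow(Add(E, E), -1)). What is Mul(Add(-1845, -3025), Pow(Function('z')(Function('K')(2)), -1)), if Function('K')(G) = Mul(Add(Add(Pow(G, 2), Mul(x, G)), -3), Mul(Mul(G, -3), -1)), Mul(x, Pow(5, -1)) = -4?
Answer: -4870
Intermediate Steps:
x = -20 (x = Mul(5, -4) = -20)
Function('K')(G) = Mul(3, G, Add(-3, Pow(G, 2), Mul(-20, G))) (Function('K')(G) = Mul(Add(Add(Pow(G, 2), Mul(-20, G)), -3), Mul(Mul(G, -3), -1)) = Mul(Add(-3, Pow(G, 2), Mul(-20, G)), Mul(Mul(-3, G), -1)) = Mul(Add(-3, Pow(G, 2), Mul(-20, G)), Mul(3, G)) = Mul(3, G, Add(-3, Pow(G, 2), Mul(-20, G))))
Function('z')(E) = 1 (Function('z')(E) = Mul(Mul(2, E), Pow(Mul(2, E), -1)) = Mul(Mul(2, E), Mul(Rational(1, 2), Pow(E, -1))) = 1)
Mul(Add(-1845, -3025), Pow(Function('z')(Function('K')(2)), -1)) = Mul(Add(-1845, -3025), Pow(1, -1)) = Mul(-4870, 1) = -4870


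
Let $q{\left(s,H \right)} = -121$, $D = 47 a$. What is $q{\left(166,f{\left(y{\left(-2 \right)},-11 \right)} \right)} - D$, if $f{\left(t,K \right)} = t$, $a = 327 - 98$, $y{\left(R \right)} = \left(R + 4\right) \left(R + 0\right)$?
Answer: $-10884$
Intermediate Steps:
$y{\left(R \right)} = R \left(4 + R\right)$ ($y{\left(R \right)} = \left(4 + R\right) R = R \left(4 + R\right)$)
$a = 229$
$D = 10763$ ($D = 47 \cdot 229 = 10763$)
$q{\left(166,f{\left(y{\left(-2 \right)},-11 \right)} \right)} - D = -121 - 10763 = -10884$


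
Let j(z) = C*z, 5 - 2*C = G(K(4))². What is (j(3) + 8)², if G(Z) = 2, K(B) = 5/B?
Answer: 361/4 ≈ 90.250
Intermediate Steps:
C = ½ (C = 5/2 - ½*2² = 5/2 - ½*4 = 5/2 - 2 = ½ ≈ 0.50000)
j(z) = z/2
(j(3) + 8)² = ((½)*3 + 8)² = (3/2 + 8)² = (19/2)² = 361/4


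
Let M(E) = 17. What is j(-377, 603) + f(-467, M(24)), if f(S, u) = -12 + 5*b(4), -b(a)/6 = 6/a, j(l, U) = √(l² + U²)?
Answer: -57 + √505738 ≈ 654.15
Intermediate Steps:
j(l, U) = √(U² + l²)
b(a) = -36/a
f(S, u) = -57 (f(S, u) = -12 + 5*(-36/4) = -12 + 5*(-36*¼) = -12 + 5*(-9) = -12 - 45 = -57)
j(-377, 603) + f(-467, M(24)) = √(603² + (-377)²) - 57 = √(363609 + 142129) - 57 = √505738 - 57 = -57 + √505738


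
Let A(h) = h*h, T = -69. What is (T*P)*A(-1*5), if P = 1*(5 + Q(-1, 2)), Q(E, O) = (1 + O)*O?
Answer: -18975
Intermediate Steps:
Q(E, O) = O*(1 + O)
A(h) = h**2
P = 11 (P = 1*(5 + 2*(1 + 2)) = 1*(5 + 2*3) = 1*(5 + 6) = 1*11 = 11)
(T*P)*A(-1*5) = (-69*11)*(-1*5)**2 = -759*(-5)**2 = -759*25 = -18975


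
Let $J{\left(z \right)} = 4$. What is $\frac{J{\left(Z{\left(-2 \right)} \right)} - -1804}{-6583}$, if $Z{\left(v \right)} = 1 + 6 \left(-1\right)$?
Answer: $- \frac{1808}{6583} \approx -0.27465$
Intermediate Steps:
$Z{\left(v \right)} = -5$ ($Z{\left(v \right)} = 1 - 6 = -5$)
$\frac{J{\left(Z{\left(-2 \right)} \right)} - -1804}{-6583} = \frac{4 - -1804}{-6583} = \left(4 + 1804\right) \left(- \frac{1}{6583}\right) = 1808 \left(- \frac{1}{6583}\right) = - \frac{1808}{6583}$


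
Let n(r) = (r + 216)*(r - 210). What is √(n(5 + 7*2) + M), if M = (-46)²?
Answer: I*√42769 ≈ 206.81*I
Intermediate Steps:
M = 2116
n(r) = (-210 + r)*(216 + r) (n(r) = (216 + r)*(-210 + r) = (-210 + r)*(216 + r))
√(n(5 + 7*2) + M) = √((-45360 + (5 + 7*2)² + 6*(5 + 7*2)) + 2116) = √((-45360 + (5 + 14)² + 6*(5 + 14)) + 2116) = √((-45360 + 19² + 6*19) + 2116) = √((-45360 + 361 + 114) + 2116) = √(-44885 + 2116) = √(-42769) = I*√42769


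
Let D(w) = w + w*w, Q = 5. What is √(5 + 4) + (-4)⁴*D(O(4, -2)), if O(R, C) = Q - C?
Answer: 14339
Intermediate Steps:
O(R, C) = 5 - C
D(w) = w + w²
√(5 + 4) + (-4)⁴*D(O(4, -2)) = √(5 + 4) + (-4)⁴*((5 - 1*(-2))*(1 + (5 - 1*(-2)))) = √9 + 256*((5 + 2)*(1 + (5 + 2))) = 3 + 256*(7*(1 + 7)) = 3 + 256*(7*8) = 3 + 256*56 = 3 + 14336 = 14339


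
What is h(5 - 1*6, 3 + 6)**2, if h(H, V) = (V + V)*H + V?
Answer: 81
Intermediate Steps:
h(H, V) = V + 2*H*V (h(H, V) = (2*V)*H + V = 2*H*V + V = V + 2*H*V)
h(5 - 1*6, 3 + 6)**2 = ((3 + 6)*(1 + 2*(5 - 1*6)))**2 = (9*(1 + 2*(5 - 6)))**2 = (9*(1 + 2*(-1)))**2 = (9*(1 - 2))**2 = (9*(-1))**2 = (-9)**2 = 81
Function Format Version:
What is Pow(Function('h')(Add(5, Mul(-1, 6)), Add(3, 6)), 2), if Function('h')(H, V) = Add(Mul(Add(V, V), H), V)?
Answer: 81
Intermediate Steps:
Function('h')(H, V) = Add(V, Mul(2, H, V)) (Function('h')(H, V) = Add(Mul(Mul(2, V), H), V) = Add(Mul(2, H, V), V) = Add(V, Mul(2, H, V)))
Pow(Function('h')(Add(5, Mul(-1, 6)), Add(3, 6)), 2) = Pow(Mul(Add(3, 6), Add(1, Mul(2, Add(5, Mul(-1, 6))))), 2) = Pow(Mul(9, Add(1, Mul(2, Add(5, -6)))), 2) = Pow(Mul(9, Add(1, Mul(2, -1))), 2) = Pow(Mul(9, Add(1, -2)), 2) = Pow(Mul(9, -1), 2) = Pow(-9, 2) = 81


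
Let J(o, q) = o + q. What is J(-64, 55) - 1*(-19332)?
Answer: 19323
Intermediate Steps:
J(-64, 55) - 1*(-19332) = (-64 + 55) - 1*(-19332) = -9 + 19332 = 19323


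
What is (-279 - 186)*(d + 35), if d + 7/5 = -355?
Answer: 149451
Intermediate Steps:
d = -1782/5 (d = -7/5 - 355 = -1782/5 ≈ -356.40)
(-279 - 186)*(d + 35) = (-279 - 186)*(-1782/5 + 35) = -465*(-1607/5) = 149451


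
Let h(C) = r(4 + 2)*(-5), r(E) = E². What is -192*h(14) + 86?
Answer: 34646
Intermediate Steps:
h(C) = -180 (h(C) = (4 + 2)²*(-5) = 6²*(-5) = 36*(-5) = -180)
-192*h(14) + 86 = -192*(-180) + 86 = 34560 + 86 = 34646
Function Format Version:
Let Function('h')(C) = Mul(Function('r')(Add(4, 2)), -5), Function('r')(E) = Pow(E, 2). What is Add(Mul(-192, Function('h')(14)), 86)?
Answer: 34646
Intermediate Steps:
Function('h')(C) = -180 (Function('h')(C) = Mul(Pow(Add(4, 2), 2), -5) = Mul(Pow(6, 2), -5) = Mul(36, -5) = -180)
Add(Mul(-192, Function('h')(14)), 86) = Add(Mul(-192, -180), 86) = Add(34560, 86) = 34646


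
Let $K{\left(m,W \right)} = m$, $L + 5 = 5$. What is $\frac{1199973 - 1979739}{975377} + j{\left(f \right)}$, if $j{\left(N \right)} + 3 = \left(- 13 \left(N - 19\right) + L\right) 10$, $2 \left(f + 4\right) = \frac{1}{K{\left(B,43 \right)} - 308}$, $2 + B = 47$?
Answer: $\frac{58930458468}{19732627} \approx 2986.4$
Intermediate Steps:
$L = 0$ ($L = -5 + 5 = 0$)
$B = 45$ ($B = -2 + 47 = 45$)
$f = - \frac{2105}{526}$ ($f = -4 + \frac{1}{2 \left(45 - 308\right)} = -4 + \frac{1}{2 \left(-263\right)} = -4 + \frac{1}{2} \left(- \frac{1}{263}\right) = -4 - \frac{1}{526} = - \frac{2105}{526} \approx -4.0019$)
$j{\left(N \right)} = 2467 - 130 N$ ($j{\left(N \right)} = -3 + \left(- 13 \left(N - 19\right) + 0\right) 10 = -3 + \left(- 13 \left(-19 + N\right) + 0\right) 10 = -3 + \left(\left(247 - 13 N\right) + 0\right) 10 = -3 + \left(247 - 13 N\right) 10 = -3 - \left(-2470 + 130 N\right) = 2467 - 130 N$)
$\frac{1199973 - 1979739}{975377} + j{\left(f \right)} = \frac{1199973 - 1979739}{975377} + \left(2467 - - \frac{136825}{263}\right) = \left(1199973 - 1979739\right) \frac{1}{975377} + \left(2467 + \frac{136825}{263}\right) = \left(-779766\right) \frac{1}{975377} + \frac{785646}{263} = - \frac{59982}{75029} + \frac{785646}{263} = \frac{58930458468}{19732627}$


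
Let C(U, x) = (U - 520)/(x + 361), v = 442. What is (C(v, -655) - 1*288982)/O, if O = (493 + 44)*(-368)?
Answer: 4720035/3227728 ≈ 1.4623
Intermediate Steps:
C(U, x) = (-520 + U)/(361 + x)
O = -197616 (O = 537*(-368) = -197616)
(C(v, -655) - 1*288982)/O = ((-520 + 442)/(361 - 655) - 1*288982)/(-197616) = (-78/(-294) - 288982)*(-1/197616) = (-1/294*(-78) - 288982)*(-1/197616) = (13/49 - 288982)*(-1/197616) = -14160105/49*(-1/197616) = 4720035/3227728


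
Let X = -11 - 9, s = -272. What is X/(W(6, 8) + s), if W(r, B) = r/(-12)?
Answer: 8/109 ≈ 0.073395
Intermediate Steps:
W(r, B) = -r/12 (W(r, B) = r*(-1/12) = -r/12)
X = -20
X/(W(6, 8) + s) = -20/(-1/12*6 - 272) = -20/(-1/2 - 272) = -20/(-545/2) = -2/545*(-20) = 8/109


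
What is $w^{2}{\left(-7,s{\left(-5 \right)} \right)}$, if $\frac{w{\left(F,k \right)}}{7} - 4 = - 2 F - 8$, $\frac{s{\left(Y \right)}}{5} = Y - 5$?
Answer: $4900$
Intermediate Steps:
$s{\left(Y \right)} = -25 + 5 Y$ ($s{\left(Y \right)} = 5 \left(Y - 5\right) = 5 \left(-5 + Y\right) = -25 + 5 Y$)
$w{\left(F,k \right)} = -28 - 14 F$ ($w{\left(F,k \right)} = 28 + 7 \left(- 2 F - 8\right) = 28 + 7 \left(-8 - 2 F\right) = 28 - \left(56 + 14 F\right) = -28 - 14 F$)
$w^{2}{\left(-7,s{\left(-5 \right)} \right)} = \left(-28 - -98\right)^{2} = \left(-28 + 98\right)^{2} = 70^{2} = 4900$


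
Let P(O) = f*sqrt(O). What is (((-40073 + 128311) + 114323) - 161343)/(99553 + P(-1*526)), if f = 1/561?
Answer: 1291418457730434/3119136826688815 - 23123298*I*sqrt(526)/3119136826688815 ≈ 0.41403 - 1.7002e-7*I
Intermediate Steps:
f = 1/561 ≈ 0.0017825
P(O) = sqrt(O)/561
(((-40073 + 128311) + 114323) - 161343)/(99553 + P(-1*526)) = (((-40073 + 128311) + 114323) - 161343)/(99553 + sqrt(-1*526)/561) = ((88238 + 114323) - 161343)/(99553 + sqrt(-526)/561) = (202561 - 161343)/(99553 + (I*sqrt(526))/561) = 41218/(99553 + I*sqrt(526)/561)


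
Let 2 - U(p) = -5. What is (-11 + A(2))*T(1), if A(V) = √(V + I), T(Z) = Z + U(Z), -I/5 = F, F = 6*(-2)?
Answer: -88 + 8*√62 ≈ -25.008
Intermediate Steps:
U(p) = 7 (U(p) = 2 - 1*(-5) = 2 + 5 = 7)
F = -12
I = 60 (I = -5*(-12) = 60)
T(Z) = 7 + Z (T(Z) = Z + 7 = 7 + Z)
A(V) = √(60 + V) (A(V) = √(V + 60) = √(60 + V))
(-11 + A(2))*T(1) = (-11 + √(60 + 2))*(7 + 1) = (-11 + √62)*8 = -88 + 8*√62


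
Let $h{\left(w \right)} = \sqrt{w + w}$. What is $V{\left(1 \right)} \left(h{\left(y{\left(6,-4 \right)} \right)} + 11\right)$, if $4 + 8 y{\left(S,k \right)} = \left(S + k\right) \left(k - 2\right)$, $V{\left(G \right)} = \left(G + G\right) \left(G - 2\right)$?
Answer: $-22 - 4 i \approx -22.0 - 4.0 i$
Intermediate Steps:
$V{\left(G \right)} = 2 G \left(-2 + G\right)$
$y{\left(S,k \right)} = - \frac{1}{2} + \frac{\left(-2 + k\right) \left(S + k\right)}{8}$ ($y{\left(S,k \right)} = - \frac{1}{2} + \frac{\left(S + k\right) \left(k - 2\right)}{8} = - \frac{1}{2} + \frac{\left(S + k\right) \left(-2 + k\right)}{8} = - \frac{1}{2} + \frac{\left(-2 + k\right) \left(S + k\right)}{8}$)
$h{\left(w \right)} = \sqrt{2} \sqrt{w}$ ($h{\left(w \right)} = \sqrt{2 w} = \sqrt{2} \sqrt{w}$)
$V{\left(1 \right)} \left(h{\left(y{\left(6,-4 \right)} \right)} + 11\right) = 2 \cdot 1 \left(-2 + 1\right) \left(\sqrt{2} \sqrt{- \frac{1}{2} - \frac{3}{2} - -1 + \frac{\left(-4\right)^{2}}{8} + \frac{1}{8} \cdot 6 \left(-4\right)} + 11\right) = 2 \cdot 1 \left(-1\right) \left(\sqrt{2} \sqrt{- \frac{1}{2} - \frac{3}{2} + 1 + \frac{1}{8} \cdot 16 - 3} + 11\right) = - 2 \left(\sqrt{2} \sqrt{- \frac{1}{2} - \frac{3}{2} + 1 + 2 - 3} + 11\right) = - 2 \left(\sqrt{2} \sqrt{-2} + 11\right) = - 2 \left(\sqrt{2} i \sqrt{2} + 11\right) = - 2 \left(2 i + 11\right) = - 2 \left(11 + 2 i\right) = -22 - 4 i$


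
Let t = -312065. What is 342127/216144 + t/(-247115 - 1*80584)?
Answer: 19951739237/7870019184 ≈ 2.5352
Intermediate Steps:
342127/216144 + t/(-247115 - 1*80584) = 342127/216144 - 312065/(-247115 - 1*80584) = 342127*(1/216144) - 312065/(-247115 - 80584) = 342127/216144 - 312065/(-327699) = 342127/216144 - 312065*(-1/327699) = 342127/216144 + 312065/327699 = 19951739237/7870019184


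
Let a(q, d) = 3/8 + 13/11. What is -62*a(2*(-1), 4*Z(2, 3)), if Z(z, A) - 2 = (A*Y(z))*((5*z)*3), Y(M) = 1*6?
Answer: -4247/44 ≈ -96.523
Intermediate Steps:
Y(M) = 6
Z(z, A) = 2 + 90*A*z (Z(z, A) = 2 + (A*6)*((5*z)*3) = 2 + (6*A)*(15*z) = 2 + 90*A*z)
a(q, d) = 137/88 (a(q, d) = 3*(⅛) + 13*(1/11) = 3/8 + 13/11 = 137/88)
-62*a(2*(-1), 4*Z(2, 3)) = -62*137/88 = -4247/44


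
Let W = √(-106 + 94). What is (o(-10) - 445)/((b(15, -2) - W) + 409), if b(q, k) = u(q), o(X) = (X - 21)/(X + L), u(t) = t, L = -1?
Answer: -515584/494417 - 2432*I*√3/494417 ≈ -1.0428 - 0.0085198*I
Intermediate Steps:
o(X) = (-21 + X)/(-1 + X) (o(X) = (X - 21)/(X - 1) = (-21 + X)/(-1 + X))
b(q, k) = q
W = 2*I*√3 (W = √(-12) = 2*I*√3 ≈ 3.4641*I)
(o(-10) - 445)/((b(15, -2) - W) + 409) = ((-21 - 10)/(-1 - 10) - 445)/((15 - 2*I*√3) + 409) = (-31/(-11) - 445)/((15 - 2*I*√3) + 409) = (-1/11*(-31) - 445)/(424 - 2*I*√3) = (31/11 - 445)/(424 - 2*I*√3) = -4864/(11*(424 - 2*I*√3))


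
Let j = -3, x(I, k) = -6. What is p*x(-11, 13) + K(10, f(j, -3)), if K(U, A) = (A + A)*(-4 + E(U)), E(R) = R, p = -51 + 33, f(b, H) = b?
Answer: 72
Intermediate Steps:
p = -18
K(U, A) = 2*A*(-4 + U) (K(U, A) = (A + A)*(-4 + U) = (2*A)*(-4 + U) = 2*A*(-4 + U))
p*x(-11, 13) + K(10, f(j, -3)) = -18*(-6) + 2*(-3)*(-4 + 10) = 108 + 2*(-3)*6 = 108 - 36 = 72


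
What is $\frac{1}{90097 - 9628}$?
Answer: $\frac{1}{80469} \approx 1.2427 \cdot 10^{-5}$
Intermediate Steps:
$\frac{1}{90097 - 9628} = \frac{1}{80469}$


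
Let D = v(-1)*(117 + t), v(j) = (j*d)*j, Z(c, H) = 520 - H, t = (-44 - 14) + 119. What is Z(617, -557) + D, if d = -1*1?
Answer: 899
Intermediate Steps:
d = -1
t = 61 (t = -58 + 119 = 61)
v(j) = -j² (v(j) = (j*(-1))*j = (-j)*j = -j²)
D = -178 (D = (-1*(-1)²)*(117 + 61) = -1*1*178 = -1*178 = -178)
Z(617, -557) + D = (520 - 1*(-557)) - 178 = (520 + 557) - 178 = 1077 - 178 = 899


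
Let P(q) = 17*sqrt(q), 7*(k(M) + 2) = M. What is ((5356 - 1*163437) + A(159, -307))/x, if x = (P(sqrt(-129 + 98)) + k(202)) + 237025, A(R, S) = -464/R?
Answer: -25135343/(159*(1659363/7 + 17*31**(1/4)*sqrt(I))) ≈ -0.66679 + 7.9776e-5*I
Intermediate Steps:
k(M) = -2 + M/7
x = 1659363/7 + 17*31**(1/4)*sqrt(I) (x = (17*sqrt(sqrt(-129 + 98)) + (-2 + (1/7)*202)) + 237025 = (17*sqrt(sqrt(-31)) + (-2 + 202/7)) + 237025 = (17*sqrt(I*sqrt(31)) + 188/7) + 237025 = (17*(31**(1/4)*sqrt(I)) + 188/7) + 237025 = (17*31**(1/4)*sqrt(I) + 188/7) + 237025 = (188/7 + 17*31**(1/4)*sqrt(I)) + 237025 = 1659363/7 + 17*31**(1/4)*sqrt(I) ≈ 2.3708e+5 + 28.364*I)
((5356 - 1*163437) + A(159, -307))/x = ((5356 - 1*163437) - 464/159)/(1659363/7 + 17*31**(1/4)*sqrt(I)) = ((5356 - 163437) - 464*1/159)/(1659363/7 + 17*31**(1/4)*sqrt(I)) = (-158081 - 464/159)/(1659363/7 + 17*31**(1/4)*sqrt(I)) = -25135343/(159*(1659363/7 + 17*31**(1/4)*sqrt(I)))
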